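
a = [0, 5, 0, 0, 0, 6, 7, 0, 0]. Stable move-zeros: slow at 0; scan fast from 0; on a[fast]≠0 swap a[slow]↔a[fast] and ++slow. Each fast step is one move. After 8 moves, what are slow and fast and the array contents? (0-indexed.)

slow=0 fast=0: a[fast]=0, fast++
slow=0 fast=1: a[fast]=5≠0 swap→a[0]=5, slow++,fast++
slow=1 fast=2: a[fast]=0, fast++
slow=1 fast=3: a[fast]=0, fast++
slow=1 fast=4: a[fast]=0, fast++
slow=1 fast=5: a[fast]=6≠0 swap→a[1]=6, slow++,fast++
slow=2 fast=6: a[fast]=7≠0 swap→a[2]=7, slow++,fast++
slow=3 fast=7: a[fast]=0, fast++

slow=3, fast=8, a=[5, 6, 7, 0, 0, 0, 0, 0, 0]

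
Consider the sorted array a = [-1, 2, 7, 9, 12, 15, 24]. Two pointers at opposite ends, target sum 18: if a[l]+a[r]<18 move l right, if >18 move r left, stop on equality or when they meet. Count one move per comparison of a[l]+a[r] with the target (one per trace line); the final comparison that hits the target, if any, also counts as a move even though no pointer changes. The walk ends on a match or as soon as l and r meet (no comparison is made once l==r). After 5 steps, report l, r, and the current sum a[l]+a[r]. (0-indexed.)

[0,6] -1+24=23 >18 → r--
[0,5] -1+15=14 <18 → l++
[1,5] 2+15=17 <18 → l++
[2,5] 7+15=22 >18 → r--
[2,4] 7+12=19 >18 → r--

l=2, r=3, sum=16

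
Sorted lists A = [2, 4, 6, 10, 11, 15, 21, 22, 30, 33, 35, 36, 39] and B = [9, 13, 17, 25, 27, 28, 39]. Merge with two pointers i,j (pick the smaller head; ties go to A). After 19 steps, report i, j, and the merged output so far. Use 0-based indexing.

i=13, j=6, merged so far=[2, 4, 6, 9, 10, 11, 13, 15, 17, 21, 22, 25, 27, 28, 30, 33, 35, 36, 39]

[i=0,j=0] A[i]=2<=B[j]=9 take 2 → i++
[i=1,j=0] A[i]=4<=B[j]=9 take 4 → i++
[i=2,j=0] A[i]=6<=B[j]=9 take 6 → i++
[i=3,j=0] A[i]=10>B[j]=9 take 9 → j++
[i=3,j=1] A[i]=10<=B[j]=13 take 10 → i++
[i=4,j=1] A[i]=11<=B[j]=13 take 11 → i++
[i=5,j=1] A[i]=15>B[j]=13 take 13 → j++
[i=5,j=2] A[i]=15<=B[j]=17 take 15 → i++
[i=6,j=2] A[i]=21>B[j]=17 take 17 → j++
[i=6,j=3] A[i]=21<=B[j]=25 take 21 → i++
[i=7,j=3] A[i]=22<=B[j]=25 take 22 → i++
[i=8,j=3] A[i]=30>B[j]=25 take 25 → j++
[i=8,j=4] A[i]=30>B[j]=27 take 27 → j++
[i=8,j=5] A[i]=30>B[j]=28 take 28 → j++
[i=8,j=6] A[i]=30<=B[j]=39 take 30 → i++
[i=9,j=6] A[i]=33<=B[j]=39 take 33 → i++
[i=10,j=6] A[i]=35<=B[j]=39 take 35 → i++
[i=11,j=6] A[i]=36<=B[j]=39 take 36 → i++
[i=12,j=6] A[i]=39<=B[j]=39 take 39 → i++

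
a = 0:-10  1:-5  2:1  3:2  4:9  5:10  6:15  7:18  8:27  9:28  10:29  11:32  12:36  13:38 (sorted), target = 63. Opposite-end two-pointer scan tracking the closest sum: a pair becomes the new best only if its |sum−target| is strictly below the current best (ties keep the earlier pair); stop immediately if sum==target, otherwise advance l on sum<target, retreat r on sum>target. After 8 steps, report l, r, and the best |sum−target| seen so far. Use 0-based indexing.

l=8, r=13, best |Δ|=7

l=0 r=13: -10+38=28 d=35 *, l++
l=1 r=13: -5+38=33 d=30 *, l++
l=2 r=13: 1+38=39 d=24 *, l++
l=3 r=13: 2+38=40 d=23 *, l++
l=4 r=13: 9+38=47 d=16 *, l++
l=5 r=13: 10+38=48 d=15 *, l++
l=6 r=13: 15+38=53 d=10 *, l++
l=7 r=13: 18+38=56 d=7 *, l++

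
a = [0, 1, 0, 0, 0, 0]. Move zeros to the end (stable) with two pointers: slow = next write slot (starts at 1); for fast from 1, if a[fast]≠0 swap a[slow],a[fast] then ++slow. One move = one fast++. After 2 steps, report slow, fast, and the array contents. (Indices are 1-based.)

(s=1,f=1) a[fast]=0 → fast++
(s=1,f=2) a[fast]=1≠0 swap→a[1]=1 → slow++,fast++

slow=2, fast=3, a=[1, 0, 0, 0, 0, 0]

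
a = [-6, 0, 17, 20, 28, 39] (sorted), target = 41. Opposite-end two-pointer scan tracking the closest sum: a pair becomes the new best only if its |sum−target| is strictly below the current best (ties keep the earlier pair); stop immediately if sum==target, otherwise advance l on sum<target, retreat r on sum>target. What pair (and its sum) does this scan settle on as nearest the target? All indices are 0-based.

pair (0, 39) with sum 39 (|Δ|=2)

[0,5] -6+39=33 d=8 * → l++
[1,5] 0+39=39 d=2 * → l++
[2,5] 17+39=56 d=15 → r--
[2,4] 17+28=45 d=4 → r--
[2,3] 17+20=37 d=4 → l++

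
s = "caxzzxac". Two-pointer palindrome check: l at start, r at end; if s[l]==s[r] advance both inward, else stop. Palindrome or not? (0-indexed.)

palindrome

l=0 r=7: 'c'=='c', l++,r--
l=1 r=6: 'a'=='a', l++,r--
l=2 r=5: 'x'=='x', l++,r--
l=3 r=4: 'z'=='z', l++,r--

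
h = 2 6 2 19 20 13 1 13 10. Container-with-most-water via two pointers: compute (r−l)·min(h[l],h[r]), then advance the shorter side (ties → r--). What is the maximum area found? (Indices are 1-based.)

max area = 52

l=1 r=9: min(2,10)*8=16 best=16 *, l++
l=2 r=9: min(6,10)*7=42 best=42 *, l++
l=3 r=9: min(2,10)*6=12 best=42, l++
l=4 r=9: min(19,10)*5=50 best=50 *, r--
l=4 r=8: min(19,13)*4=52 best=52 *, r--
l=4 r=7: min(19,1)*3=3 best=52, r--
l=4 r=6: min(19,13)*2=26 best=52, r--
l=4 r=5: min(19,20)*1=19 best=52, l++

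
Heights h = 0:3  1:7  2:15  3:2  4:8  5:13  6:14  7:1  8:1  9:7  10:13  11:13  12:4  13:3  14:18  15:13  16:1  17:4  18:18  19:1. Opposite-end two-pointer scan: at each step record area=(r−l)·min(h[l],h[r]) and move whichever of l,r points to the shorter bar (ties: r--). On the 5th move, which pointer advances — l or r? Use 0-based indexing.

l

[0,19] min(3,1)*19=19 best=19 * → r--
[0,18] min(3,18)*18=54 best=54 * → l++
[1,18] min(7,18)*17=119 best=119 * → l++
[2,18] min(15,18)*16=240 best=240 * → l++
[3,18] min(2,18)*15=30 best=240 → l++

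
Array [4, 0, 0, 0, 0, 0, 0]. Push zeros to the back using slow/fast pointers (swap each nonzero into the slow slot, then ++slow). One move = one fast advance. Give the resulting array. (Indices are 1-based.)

[4, 0, 0, 0, 0, 0, 0]

(s=1,f=1) a[fast]=4≠0 swap→a[1]=4 → slow++,fast++
(s=2,f=2) a[fast]=0 → fast++
(s=2,f=3) a[fast]=0 → fast++
(s=2,f=4) a[fast]=0 → fast++
(s=2,f=5) a[fast]=0 → fast++
(s=2,f=6) a[fast]=0 → fast++
(s=2,f=7) a[fast]=0 → fast++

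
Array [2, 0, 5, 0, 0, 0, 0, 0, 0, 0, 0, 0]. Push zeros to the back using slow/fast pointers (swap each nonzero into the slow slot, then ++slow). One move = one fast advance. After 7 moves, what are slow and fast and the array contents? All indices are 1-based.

slow=3, fast=8, a=[2, 5, 0, 0, 0, 0, 0, 0, 0, 0, 0, 0]

slow=1 fast=1: a[fast]=2≠0 swap→a[1]=2, slow++,fast++
slow=2 fast=2: a[fast]=0, fast++
slow=2 fast=3: a[fast]=5≠0 swap→a[2]=5, slow++,fast++
slow=3 fast=4: a[fast]=0, fast++
slow=3 fast=5: a[fast]=0, fast++
slow=3 fast=6: a[fast]=0, fast++
slow=3 fast=7: a[fast]=0, fast++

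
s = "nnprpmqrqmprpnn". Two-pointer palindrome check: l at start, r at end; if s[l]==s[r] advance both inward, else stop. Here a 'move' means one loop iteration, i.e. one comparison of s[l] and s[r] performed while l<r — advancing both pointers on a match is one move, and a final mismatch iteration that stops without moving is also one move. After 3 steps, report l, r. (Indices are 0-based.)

[0,14] 'n'=='n' → l++,r--
[1,13] 'n'=='n' → l++,r--
[2,12] 'p'=='p' → l++,r--

l=3, r=11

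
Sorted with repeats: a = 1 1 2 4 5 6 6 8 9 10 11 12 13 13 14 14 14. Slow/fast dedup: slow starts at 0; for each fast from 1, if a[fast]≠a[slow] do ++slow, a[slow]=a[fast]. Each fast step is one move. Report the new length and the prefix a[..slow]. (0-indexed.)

length 12; prefix = [1, 2, 4, 5, 6, 8, 9, 10, 11, 12, 13, 14]

slow=0 fast=1: a[fast]=1=a[slow] dup, fast++
slow=0 fast=2: a[fast]=2≠a[slow]=1 write a[1]=2, slow++,fast++
slow=1 fast=3: a[fast]=4≠a[slow]=2 write a[2]=4, slow++,fast++
slow=2 fast=4: a[fast]=5≠a[slow]=4 write a[3]=5, slow++,fast++
slow=3 fast=5: a[fast]=6≠a[slow]=5 write a[4]=6, slow++,fast++
slow=4 fast=6: a[fast]=6=a[slow] dup, fast++
slow=4 fast=7: a[fast]=8≠a[slow]=6 write a[5]=8, slow++,fast++
slow=5 fast=8: a[fast]=9≠a[slow]=8 write a[6]=9, slow++,fast++
slow=6 fast=9: a[fast]=10≠a[slow]=9 write a[7]=10, slow++,fast++
slow=7 fast=10: a[fast]=11≠a[slow]=10 write a[8]=11, slow++,fast++
slow=8 fast=11: a[fast]=12≠a[slow]=11 write a[9]=12, slow++,fast++
slow=9 fast=12: a[fast]=13≠a[slow]=12 write a[10]=13, slow++,fast++
slow=10 fast=13: a[fast]=13=a[slow] dup, fast++
slow=10 fast=14: a[fast]=14≠a[slow]=13 write a[11]=14, slow++,fast++
slow=11 fast=15: a[fast]=14=a[slow] dup, fast++
slow=11 fast=16: a[fast]=14=a[slow] dup, fast++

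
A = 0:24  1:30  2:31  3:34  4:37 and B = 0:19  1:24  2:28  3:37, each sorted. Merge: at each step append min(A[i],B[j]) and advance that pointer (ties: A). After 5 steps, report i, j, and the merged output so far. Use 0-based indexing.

i=2, j=3, merged so far=[19, 24, 24, 28, 30]

[i=0,j=0] A[i]=24>B[j]=19 take 19 → j++
[i=0,j=1] A[i]=24<=B[j]=24 take 24 → i++
[i=1,j=1] A[i]=30>B[j]=24 take 24 → j++
[i=1,j=2] A[i]=30>B[j]=28 take 28 → j++
[i=1,j=3] A[i]=30<=B[j]=37 take 30 → i++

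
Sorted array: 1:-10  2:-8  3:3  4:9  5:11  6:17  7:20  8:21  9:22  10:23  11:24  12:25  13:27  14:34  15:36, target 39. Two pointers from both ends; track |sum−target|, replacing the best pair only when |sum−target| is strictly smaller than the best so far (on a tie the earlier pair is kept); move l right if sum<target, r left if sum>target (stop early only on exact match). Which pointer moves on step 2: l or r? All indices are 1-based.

[1,15] -10+36=26 d=13 * → l++
[2,15] -8+36=28 d=11 * → l++

l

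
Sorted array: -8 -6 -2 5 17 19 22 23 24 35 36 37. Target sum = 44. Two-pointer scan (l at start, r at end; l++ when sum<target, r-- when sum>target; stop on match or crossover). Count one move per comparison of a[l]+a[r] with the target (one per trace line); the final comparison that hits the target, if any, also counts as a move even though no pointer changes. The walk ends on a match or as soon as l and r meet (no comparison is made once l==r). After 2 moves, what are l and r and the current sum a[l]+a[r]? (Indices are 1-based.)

l=1 r=12: -8+37=29 <44, l++
l=2 r=12: -6+37=31 <44, l++

l=3, r=12, sum=35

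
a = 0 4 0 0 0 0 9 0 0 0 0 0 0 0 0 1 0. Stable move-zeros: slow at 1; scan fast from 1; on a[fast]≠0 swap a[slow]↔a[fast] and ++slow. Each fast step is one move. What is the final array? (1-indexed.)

[4, 9, 1, 0, 0, 0, 0, 0, 0, 0, 0, 0, 0, 0, 0, 0, 0]

(s=1,f=1) a[fast]=0 → fast++
(s=1,f=2) a[fast]=4≠0 swap→a[1]=4 → slow++,fast++
(s=2,f=3) a[fast]=0 → fast++
(s=2,f=4) a[fast]=0 → fast++
(s=2,f=5) a[fast]=0 → fast++
(s=2,f=6) a[fast]=0 → fast++
(s=2,f=7) a[fast]=9≠0 swap→a[2]=9 → slow++,fast++
(s=3,f=8) a[fast]=0 → fast++
(s=3,f=9) a[fast]=0 → fast++
(s=3,f=10) a[fast]=0 → fast++
(s=3,f=11) a[fast]=0 → fast++
(s=3,f=12) a[fast]=0 → fast++
(s=3,f=13) a[fast]=0 → fast++
(s=3,f=14) a[fast]=0 → fast++
(s=3,f=15) a[fast]=0 → fast++
(s=3,f=16) a[fast]=1≠0 swap→a[3]=1 → slow++,fast++
(s=4,f=17) a[fast]=0 → fast++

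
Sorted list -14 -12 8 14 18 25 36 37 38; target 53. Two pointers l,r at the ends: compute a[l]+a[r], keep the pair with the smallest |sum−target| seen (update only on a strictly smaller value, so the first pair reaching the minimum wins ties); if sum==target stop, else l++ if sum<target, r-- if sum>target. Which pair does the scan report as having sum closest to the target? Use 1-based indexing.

pair (14, 38) with sum 52 (|Δ|=1)

[1,9] -14+38=24 d=29 * → l++
[2,9] -12+38=26 d=27 * → l++
[3,9] 8+38=46 d=7 * → l++
[4,9] 14+38=52 d=1 * → l++
[5,9] 18+38=56 d=3 → r--
[5,8] 18+37=55 d=2 → r--
[5,7] 18+36=54 d=1 → r--
[5,6] 18+25=43 d=10 → l++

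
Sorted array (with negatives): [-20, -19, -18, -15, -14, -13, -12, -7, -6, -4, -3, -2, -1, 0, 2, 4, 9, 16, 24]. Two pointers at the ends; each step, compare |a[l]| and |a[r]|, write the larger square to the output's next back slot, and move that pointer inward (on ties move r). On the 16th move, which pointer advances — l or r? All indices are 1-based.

r

[1,19] |-20|<=|24| out[19]=576 → r--
[1,18] |-20|>|16| out[18]=400 → l++
[2,18] |-19|>|16| out[17]=361 → l++
[3,18] |-18|>|16| out[16]=324 → l++
[4,18] |-15|<=|16| out[15]=256 → r--
[4,17] |-15|>|9| out[14]=225 → l++
[5,17] |-14|>|9| out[13]=196 → l++
[6,17] |-13|>|9| out[12]=169 → l++
[7,17] |-12|>|9| out[11]=144 → l++
[8,17] |-7|<=|9| out[10]=81 → r--
[8,16] |-7|>|4| out[9]=49 → l++
[9,16] |-6|>|4| out[8]=36 → l++
[10,16] |-4|<=|4| out[7]=16 → r--
[10,15] |-4|>|2| out[6]=16 → l++
[11,15] |-3|>|2| out[5]=9 → l++
[12,15] |-2|<=|2| out[4]=4 → r--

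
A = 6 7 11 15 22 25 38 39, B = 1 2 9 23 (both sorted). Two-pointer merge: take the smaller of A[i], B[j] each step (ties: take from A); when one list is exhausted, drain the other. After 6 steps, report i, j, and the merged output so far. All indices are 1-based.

i=4, j=4, merged so far=[1, 2, 6, 7, 9, 11]

[i=1,j=1] A[i]=6>B[j]=1 take 1 → j++
[i=1,j=2] A[i]=6>B[j]=2 take 2 → j++
[i=1,j=3] A[i]=6<=B[j]=9 take 6 → i++
[i=2,j=3] A[i]=7<=B[j]=9 take 7 → i++
[i=3,j=3] A[i]=11>B[j]=9 take 9 → j++
[i=3,j=4] A[i]=11<=B[j]=23 take 11 → i++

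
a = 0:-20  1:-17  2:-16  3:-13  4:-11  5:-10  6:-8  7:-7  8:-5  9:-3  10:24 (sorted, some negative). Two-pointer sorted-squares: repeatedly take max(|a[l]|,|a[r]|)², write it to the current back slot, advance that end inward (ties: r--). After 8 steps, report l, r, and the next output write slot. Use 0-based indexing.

l=0 r=10: |-20|<=|24| out[10]=576, r--
l=0 r=9: |-20|>|-3| out[9]=400, l++
l=1 r=9: |-17|>|-3| out[8]=289, l++
l=2 r=9: |-16|>|-3| out[7]=256, l++
l=3 r=9: |-13|>|-3| out[6]=169, l++
l=4 r=9: |-11|>|-3| out[5]=121, l++
l=5 r=9: |-10|>|-3| out[4]=100, l++
l=6 r=9: |-8|>|-3| out[3]=64, l++

l=7, r=9, next write slot=2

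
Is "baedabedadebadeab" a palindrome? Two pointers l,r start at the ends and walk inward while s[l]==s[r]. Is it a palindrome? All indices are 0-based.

palindrome

l=0 r=16: 'b'=='b', l++,r--
l=1 r=15: 'a'=='a', l++,r--
l=2 r=14: 'e'=='e', l++,r--
l=3 r=13: 'd'=='d', l++,r--
l=4 r=12: 'a'=='a', l++,r--
l=5 r=11: 'b'=='b', l++,r--
l=6 r=10: 'e'=='e', l++,r--
l=7 r=9: 'd'=='d', l++,r--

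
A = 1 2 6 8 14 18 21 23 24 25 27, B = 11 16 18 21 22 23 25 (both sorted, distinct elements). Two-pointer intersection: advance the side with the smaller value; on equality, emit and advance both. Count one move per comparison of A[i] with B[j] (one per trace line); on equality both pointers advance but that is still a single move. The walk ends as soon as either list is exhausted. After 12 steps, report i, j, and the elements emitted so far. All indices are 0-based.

[i=0,j=0] 1<11 → i++
[i=1,j=0] 2<11 → i++
[i=2,j=0] 6<11 → i++
[i=3,j=0] 8<11 → i++
[i=4,j=0] 14>11 → j++
[i=4,j=1] 14<16 → i++
[i=5,j=1] 18>16 → j++
[i=5,j=2] 18==18 emit → i++,j++
[i=6,j=3] 21==21 emit → i++,j++
[i=7,j=4] 23>22 → j++
[i=7,j=5] 23==23 emit → i++,j++
[i=8,j=6] 24<25 → i++

i=9, j=6, emitted=[18, 21, 23]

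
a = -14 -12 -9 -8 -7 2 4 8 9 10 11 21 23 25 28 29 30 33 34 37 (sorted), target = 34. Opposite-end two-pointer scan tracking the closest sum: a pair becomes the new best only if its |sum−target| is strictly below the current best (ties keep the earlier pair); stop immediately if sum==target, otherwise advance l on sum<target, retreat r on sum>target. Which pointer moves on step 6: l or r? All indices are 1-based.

[1,20] -14+37=23 d=11 * → l++
[2,20] -12+37=25 d=9 * → l++
[3,20] -9+37=28 d=6 * → l++
[4,20] -8+37=29 d=5 * → l++
[5,20] -7+37=30 d=4 * → l++
[6,20] 2+37=39 d=5 → r--

r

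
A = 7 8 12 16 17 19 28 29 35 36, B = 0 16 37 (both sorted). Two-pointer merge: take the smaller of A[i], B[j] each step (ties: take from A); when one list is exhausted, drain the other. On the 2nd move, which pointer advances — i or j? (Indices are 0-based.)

i

i=0 j=0: A[i]=7>B[j]=0 take 0, j++
i=0 j=1: A[i]=7<=B[j]=16 take 7, i++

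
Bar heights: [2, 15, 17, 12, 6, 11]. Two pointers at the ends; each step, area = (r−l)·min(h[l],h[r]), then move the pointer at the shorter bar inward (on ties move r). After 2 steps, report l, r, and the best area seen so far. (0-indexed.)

l=1, r=4, best area=44

l=0 r=5: min(2,11)*5=10 best=10 *, l++
l=1 r=5: min(15,11)*4=44 best=44 *, r--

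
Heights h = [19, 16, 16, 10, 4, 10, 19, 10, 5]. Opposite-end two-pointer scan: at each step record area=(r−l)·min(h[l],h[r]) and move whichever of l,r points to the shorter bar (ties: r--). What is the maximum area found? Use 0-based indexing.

max area = 114

l=0 r=8: min(19,5)*8=40 best=40 *, r--
l=0 r=7: min(19,10)*7=70 best=70 *, r--
l=0 r=6: min(19,19)*6=114 best=114 *, r--
l=0 r=5: min(19,10)*5=50 best=114, r--
l=0 r=4: min(19,4)*4=16 best=114, r--
l=0 r=3: min(19,10)*3=30 best=114, r--
l=0 r=2: min(19,16)*2=32 best=114, r--
l=0 r=1: min(19,16)*1=16 best=114, r--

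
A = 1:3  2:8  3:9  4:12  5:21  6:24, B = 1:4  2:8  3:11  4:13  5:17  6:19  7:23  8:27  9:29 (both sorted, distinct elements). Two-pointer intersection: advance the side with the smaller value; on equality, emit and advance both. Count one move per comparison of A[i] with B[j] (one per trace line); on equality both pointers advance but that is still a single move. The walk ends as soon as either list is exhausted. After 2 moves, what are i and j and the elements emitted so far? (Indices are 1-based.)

i=2, j=2, emitted=[]

[i=1,j=1] 3<4 → i++
[i=2,j=1] 8>4 → j++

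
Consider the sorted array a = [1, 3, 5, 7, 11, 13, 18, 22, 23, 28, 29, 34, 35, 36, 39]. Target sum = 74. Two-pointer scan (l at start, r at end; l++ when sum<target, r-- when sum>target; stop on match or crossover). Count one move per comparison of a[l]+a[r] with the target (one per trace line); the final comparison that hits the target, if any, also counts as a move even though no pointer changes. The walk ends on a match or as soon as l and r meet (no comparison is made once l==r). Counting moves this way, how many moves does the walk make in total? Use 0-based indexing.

13 moves

[0,14] 1+39=40 <74 → l++
[1,14] 3+39=42 <74 → l++
[2,14] 5+39=44 <74 → l++
[3,14] 7+39=46 <74 → l++
[4,14] 11+39=50 <74 → l++
[5,14] 13+39=52 <74 → l++
[6,14] 18+39=57 <74 → l++
[7,14] 22+39=61 <74 → l++
[8,14] 23+39=62 <74 → l++
[9,14] 28+39=67 <74 → l++
[10,14] 29+39=68 <74 → l++
[11,14] 34+39=73 <74 → l++
[12,14] 35+39=74 → found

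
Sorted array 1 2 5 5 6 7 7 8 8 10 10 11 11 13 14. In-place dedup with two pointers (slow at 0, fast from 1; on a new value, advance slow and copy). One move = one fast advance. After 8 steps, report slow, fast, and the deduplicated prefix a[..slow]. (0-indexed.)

slow=5, fast=9, prefix=[1, 2, 5, 6, 7, 8]

slow=0 fast=1: a[fast]=2≠a[slow]=1 write a[1]=2, slow++,fast++
slow=1 fast=2: a[fast]=5≠a[slow]=2 write a[2]=5, slow++,fast++
slow=2 fast=3: a[fast]=5=a[slow] dup, fast++
slow=2 fast=4: a[fast]=6≠a[slow]=5 write a[3]=6, slow++,fast++
slow=3 fast=5: a[fast]=7≠a[slow]=6 write a[4]=7, slow++,fast++
slow=4 fast=6: a[fast]=7=a[slow] dup, fast++
slow=4 fast=7: a[fast]=8≠a[slow]=7 write a[5]=8, slow++,fast++
slow=5 fast=8: a[fast]=8=a[slow] dup, fast++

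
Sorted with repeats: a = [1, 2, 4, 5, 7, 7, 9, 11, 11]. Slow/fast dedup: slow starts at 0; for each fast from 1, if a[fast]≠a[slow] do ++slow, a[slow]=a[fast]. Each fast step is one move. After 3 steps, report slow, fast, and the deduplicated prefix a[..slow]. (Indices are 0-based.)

slow=0 fast=1: a[fast]=2≠a[slow]=1 write a[1]=2, slow++,fast++
slow=1 fast=2: a[fast]=4≠a[slow]=2 write a[2]=4, slow++,fast++
slow=2 fast=3: a[fast]=5≠a[slow]=4 write a[3]=5, slow++,fast++

slow=3, fast=4, prefix=[1, 2, 4, 5]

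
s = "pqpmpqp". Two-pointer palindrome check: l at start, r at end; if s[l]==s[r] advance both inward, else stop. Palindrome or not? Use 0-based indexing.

palindrome

[0,6] 'p'=='p' → l++,r--
[1,5] 'q'=='q' → l++,r--
[2,4] 'p'=='p' → l++,r--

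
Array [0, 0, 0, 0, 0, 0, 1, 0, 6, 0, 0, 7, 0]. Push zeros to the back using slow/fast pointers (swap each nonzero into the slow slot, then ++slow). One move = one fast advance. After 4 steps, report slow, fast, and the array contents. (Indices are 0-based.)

slow=0 fast=0: a[fast]=0, fast++
slow=0 fast=1: a[fast]=0, fast++
slow=0 fast=2: a[fast]=0, fast++
slow=0 fast=3: a[fast]=0, fast++

slow=0, fast=4, a=[0, 0, 0, 0, 0, 0, 1, 0, 6, 0, 0, 7, 0]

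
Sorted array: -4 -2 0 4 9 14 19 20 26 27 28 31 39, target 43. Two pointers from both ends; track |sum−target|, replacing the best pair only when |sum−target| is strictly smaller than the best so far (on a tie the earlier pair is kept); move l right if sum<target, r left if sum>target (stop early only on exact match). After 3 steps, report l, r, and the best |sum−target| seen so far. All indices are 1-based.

l=4, r=13, best |Δ|=4

l=1 r=13: -4+39=35 d=8 *, l++
l=2 r=13: -2+39=37 d=6 *, l++
l=3 r=13: 0+39=39 d=4 *, l++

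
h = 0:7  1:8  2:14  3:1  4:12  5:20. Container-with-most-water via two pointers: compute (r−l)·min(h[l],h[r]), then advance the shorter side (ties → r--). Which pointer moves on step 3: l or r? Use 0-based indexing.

l

l=0 r=5: min(7,20)*5=35 best=35 *, l++
l=1 r=5: min(8,20)*4=32 best=35, l++
l=2 r=5: min(14,20)*3=42 best=42 *, l++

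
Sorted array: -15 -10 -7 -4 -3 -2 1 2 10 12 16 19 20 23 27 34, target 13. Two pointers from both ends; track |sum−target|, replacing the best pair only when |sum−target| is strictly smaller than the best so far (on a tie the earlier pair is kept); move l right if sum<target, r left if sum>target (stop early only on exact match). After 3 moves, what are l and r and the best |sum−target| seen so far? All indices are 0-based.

[0,15] -15+34=19 d=6 * → r--
[0,14] -15+27=12 d=1 * → l++
[1,14] -10+27=17 d=4 → r--

l=1, r=13, best |Δ|=1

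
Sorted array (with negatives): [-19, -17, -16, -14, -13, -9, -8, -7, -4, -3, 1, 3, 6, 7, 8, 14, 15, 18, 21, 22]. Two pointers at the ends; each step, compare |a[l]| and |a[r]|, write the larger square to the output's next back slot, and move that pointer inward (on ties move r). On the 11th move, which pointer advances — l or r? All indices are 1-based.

l

[1,20] |-19|<=|22| out[20]=484 → r--
[1,19] |-19|<=|21| out[19]=441 → r--
[1,18] |-19|>|18| out[18]=361 → l++
[2,18] |-17|<=|18| out[17]=324 → r--
[2,17] |-17|>|15| out[16]=289 → l++
[3,17] |-16|>|15| out[15]=256 → l++
[4,17] |-14|<=|15| out[14]=225 → r--
[4,16] |-14|<=|14| out[13]=196 → r--
[4,15] |-14|>|8| out[12]=196 → l++
[5,15] |-13|>|8| out[11]=169 → l++
[6,15] |-9|>|8| out[10]=81 → l++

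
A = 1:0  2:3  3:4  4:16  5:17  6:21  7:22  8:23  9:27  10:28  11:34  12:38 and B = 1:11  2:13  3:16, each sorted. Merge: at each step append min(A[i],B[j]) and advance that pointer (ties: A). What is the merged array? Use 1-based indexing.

[0, 3, 4, 11, 13, 16, 16, 17, 21, 22, 23, 27, 28, 34, 38]

i=1 j=1: A[i]=0<=B[j]=11 take 0, i++
i=2 j=1: A[i]=3<=B[j]=11 take 3, i++
i=3 j=1: A[i]=4<=B[j]=11 take 4, i++
i=4 j=1: A[i]=16>B[j]=11 take 11, j++
i=4 j=2: A[i]=16>B[j]=13 take 13, j++
i=4 j=3: A[i]=16<=B[j]=16 take 16, i++
i=5 j=3: A[i]=17>B[j]=16 take 16, j++
i=5 j=4: B done, take A[i]=17, i++
i=6 j=4: B done, take A[i]=21, i++
i=7 j=4: B done, take A[i]=22, i++
i=8 j=4: B done, take A[i]=23, i++
i=9 j=4: B done, take A[i]=27, i++
i=10 j=4: B done, take A[i]=28, i++
i=11 j=4: B done, take A[i]=34, i++
i=12 j=4: B done, take A[i]=38, i++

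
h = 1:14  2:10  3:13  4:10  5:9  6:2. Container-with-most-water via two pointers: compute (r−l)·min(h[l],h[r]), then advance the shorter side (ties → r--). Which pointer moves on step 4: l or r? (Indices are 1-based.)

[1,6] min(14,2)*5=10 best=10 * → r--
[1,5] min(14,9)*4=36 best=36 * → r--
[1,4] min(14,10)*3=30 best=36 → r--
[1,3] min(14,13)*2=26 best=36 → r--

r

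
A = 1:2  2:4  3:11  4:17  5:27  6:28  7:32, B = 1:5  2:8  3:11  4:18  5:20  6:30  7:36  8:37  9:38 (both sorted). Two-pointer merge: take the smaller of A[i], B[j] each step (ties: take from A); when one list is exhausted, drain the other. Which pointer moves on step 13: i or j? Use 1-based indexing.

i

i=1 j=1: A[i]=2<=B[j]=5 take 2, i++
i=2 j=1: A[i]=4<=B[j]=5 take 4, i++
i=3 j=1: A[i]=11>B[j]=5 take 5, j++
i=3 j=2: A[i]=11>B[j]=8 take 8, j++
i=3 j=3: A[i]=11<=B[j]=11 take 11, i++
i=4 j=3: A[i]=17>B[j]=11 take 11, j++
i=4 j=4: A[i]=17<=B[j]=18 take 17, i++
i=5 j=4: A[i]=27>B[j]=18 take 18, j++
i=5 j=5: A[i]=27>B[j]=20 take 20, j++
i=5 j=6: A[i]=27<=B[j]=30 take 27, i++
i=6 j=6: A[i]=28<=B[j]=30 take 28, i++
i=7 j=6: A[i]=32>B[j]=30 take 30, j++
i=7 j=7: A[i]=32<=B[j]=36 take 32, i++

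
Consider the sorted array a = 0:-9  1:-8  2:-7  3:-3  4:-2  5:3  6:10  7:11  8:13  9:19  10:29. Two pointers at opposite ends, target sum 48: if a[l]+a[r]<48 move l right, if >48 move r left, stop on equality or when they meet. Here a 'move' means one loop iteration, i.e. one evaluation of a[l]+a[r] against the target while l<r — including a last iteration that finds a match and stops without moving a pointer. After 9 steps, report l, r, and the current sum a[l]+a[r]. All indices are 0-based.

l=9, r=10, sum=48

l=0 r=10: -9+29=20 <48, l++
l=1 r=10: -8+29=21 <48, l++
l=2 r=10: -7+29=22 <48, l++
l=3 r=10: -3+29=26 <48, l++
l=4 r=10: -2+29=27 <48, l++
l=5 r=10: 3+29=32 <48, l++
l=6 r=10: 10+29=39 <48, l++
l=7 r=10: 11+29=40 <48, l++
l=8 r=10: 13+29=42 <48, l++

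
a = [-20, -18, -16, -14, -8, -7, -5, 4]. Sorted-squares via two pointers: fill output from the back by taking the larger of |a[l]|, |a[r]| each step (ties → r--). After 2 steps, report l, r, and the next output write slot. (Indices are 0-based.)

l=2, r=7, next write slot=5

l=0 r=7: |-20|>|4| out[7]=400, l++
l=1 r=7: |-18|>|4| out[6]=324, l++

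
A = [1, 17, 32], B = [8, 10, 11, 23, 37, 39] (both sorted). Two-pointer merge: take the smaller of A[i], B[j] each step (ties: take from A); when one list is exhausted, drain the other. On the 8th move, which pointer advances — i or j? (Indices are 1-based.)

[i=1,j=1] A[i]=1<=B[j]=8 take 1 → i++
[i=2,j=1] A[i]=17>B[j]=8 take 8 → j++
[i=2,j=2] A[i]=17>B[j]=10 take 10 → j++
[i=2,j=3] A[i]=17>B[j]=11 take 11 → j++
[i=2,j=4] A[i]=17<=B[j]=23 take 17 → i++
[i=3,j=4] A[i]=32>B[j]=23 take 23 → j++
[i=3,j=5] A[i]=32<=B[j]=37 take 32 → i++
[i=4,j=5] A done, take B[j]=37 → j++

j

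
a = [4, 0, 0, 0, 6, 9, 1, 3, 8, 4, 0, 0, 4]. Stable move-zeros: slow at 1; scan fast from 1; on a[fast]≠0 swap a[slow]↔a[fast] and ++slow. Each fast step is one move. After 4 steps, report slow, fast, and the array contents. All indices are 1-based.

slow=1 fast=1: a[fast]=4≠0 swap→a[1]=4, slow++,fast++
slow=2 fast=2: a[fast]=0, fast++
slow=2 fast=3: a[fast]=0, fast++
slow=2 fast=4: a[fast]=0, fast++

slow=2, fast=5, a=[4, 0, 0, 0, 6, 9, 1, 3, 8, 4, 0, 0, 4]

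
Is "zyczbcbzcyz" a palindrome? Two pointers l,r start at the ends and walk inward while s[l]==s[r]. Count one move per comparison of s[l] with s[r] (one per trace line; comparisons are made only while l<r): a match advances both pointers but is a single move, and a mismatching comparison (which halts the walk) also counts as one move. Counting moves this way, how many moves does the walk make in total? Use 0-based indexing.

[0,10] 'z'=='z' → l++,r--
[1,9] 'y'=='y' → l++,r--
[2,8] 'c'=='c' → l++,r--
[3,7] 'z'=='z' → l++,r--
[4,6] 'b'=='b' → l++,r--

5 moves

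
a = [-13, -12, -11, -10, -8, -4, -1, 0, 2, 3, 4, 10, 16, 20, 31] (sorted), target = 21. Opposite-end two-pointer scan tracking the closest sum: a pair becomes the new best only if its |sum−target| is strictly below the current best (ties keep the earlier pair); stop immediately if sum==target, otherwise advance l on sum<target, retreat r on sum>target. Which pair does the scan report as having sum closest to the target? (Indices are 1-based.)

l=1 r=15: -13+31=18 d=3 *, l++
l=2 r=15: -12+31=19 d=2 *, l++
l=3 r=15: -11+31=20 d=1 *, l++
l=4 r=15: -10+31=21 d=0 *, stop

pair (-10, 31) with sum 21 (|Δ|=0)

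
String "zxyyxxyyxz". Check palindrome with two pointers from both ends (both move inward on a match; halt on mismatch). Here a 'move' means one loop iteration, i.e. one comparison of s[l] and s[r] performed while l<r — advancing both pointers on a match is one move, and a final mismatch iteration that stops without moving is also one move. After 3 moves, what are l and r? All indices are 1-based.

l=4, r=7

l=1 r=10: 'z'=='z', l++,r--
l=2 r=9: 'x'=='x', l++,r--
l=3 r=8: 'y'=='y', l++,r--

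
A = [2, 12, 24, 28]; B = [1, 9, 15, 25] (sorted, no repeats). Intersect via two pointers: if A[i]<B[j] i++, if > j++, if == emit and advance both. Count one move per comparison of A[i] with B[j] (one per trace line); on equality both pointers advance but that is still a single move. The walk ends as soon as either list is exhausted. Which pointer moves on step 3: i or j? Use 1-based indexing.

j

[i=1,j=1] 2>1 → j++
[i=1,j=2] 2<9 → i++
[i=2,j=2] 12>9 → j++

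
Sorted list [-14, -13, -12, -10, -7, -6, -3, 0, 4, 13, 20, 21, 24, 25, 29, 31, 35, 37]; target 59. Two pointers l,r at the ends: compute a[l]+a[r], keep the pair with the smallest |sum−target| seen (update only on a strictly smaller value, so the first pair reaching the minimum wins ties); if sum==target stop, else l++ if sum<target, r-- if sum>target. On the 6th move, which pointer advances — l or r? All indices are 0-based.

l

[0,17] -14+37=23 d=36 * → l++
[1,17] -13+37=24 d=35 * → l++
[2,17] -12+37=25 d=34 * → l++
[3,17] -10+37=27 d=32 * → l++
[4,17] -7+37=30 d=29 * → l++
[5,17] -6+37=31 d=28 * → l++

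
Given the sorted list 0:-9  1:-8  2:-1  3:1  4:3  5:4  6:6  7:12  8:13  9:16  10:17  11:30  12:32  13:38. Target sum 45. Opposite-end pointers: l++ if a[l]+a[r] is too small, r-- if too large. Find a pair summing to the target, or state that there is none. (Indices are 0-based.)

(13, 32)

l=0 r=13: -9+38=29 <45, l++
l=1 r=13: -8+38=30 <45, l++
l=2 r=13: -1+38=37 <45, l++
l=3 r=13: 1+38=39 <45, l++
l=4 r=13: 3+38=41 <45, l++
l=5 r=13: 4+38=42 <45, l++
l=6 r=13: 6+38=44 <45, l++
l=7 r=13: 12+38=50 >45, r--
l=7 r=12: 12+32=44 <45, l++
l=8 r=12: 13+32=45, found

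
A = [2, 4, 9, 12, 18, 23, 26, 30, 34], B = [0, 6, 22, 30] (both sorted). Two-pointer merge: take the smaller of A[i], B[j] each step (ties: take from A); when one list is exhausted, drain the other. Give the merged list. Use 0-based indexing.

i=0 j=0: A[i]=2>B[j]=0 take 0, j++
i=0 j=1: A[i]=2<=B[j]=6 take 2, i++
i=1 j=1: A[i]=4<=B[j]=6 take 4, i++
i=2 j=1: A[i]=9>B[j]=6 take 6, j++
i=2 j=2: A[i]=9<=B[j]=22 take 9, i++
i=3 j=2: A[i]=12<=B[j]=22 take 12, i++
i=4 j=2: A[i]=18<=B[j]=22 take 18, i++
i=5 j=2: A[i]=23>B[j]=22 take 22, j++
i=5 j=3: A[i]=23<=B[j]=30 take 23, i++
i=6 j=3: A[i]=26<=B[j]=30 take 26, i++
i=7 j=3: A[i]=30<=B[j]=30 take 30, i++
i=8 j=3: A[i]=34>B[j]=30 take 30, j++
i=8 j=4: B done, take A[i]=34, i++

[0, 2, 4, 6, 9, 12, 18, 22, 23, 26, 30, 30, 34]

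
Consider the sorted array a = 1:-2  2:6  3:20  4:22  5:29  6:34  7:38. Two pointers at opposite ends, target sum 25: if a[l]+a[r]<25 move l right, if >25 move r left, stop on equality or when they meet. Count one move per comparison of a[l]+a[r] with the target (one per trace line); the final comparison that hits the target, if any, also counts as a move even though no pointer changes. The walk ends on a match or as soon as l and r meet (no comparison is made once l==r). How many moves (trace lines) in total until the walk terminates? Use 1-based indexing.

6 moves

l=1 r=7: -2+38=36 >25, r--
l=1 r=6: -2+34=32 >25, r--
l=1 r=5: -2+29=27 >25, r--
l=1 r=4: -2+22=20 <25, l++
l=2 r=4: 6+22=28 >25, r--
l=2 r=3: 6+20=26 >25, r--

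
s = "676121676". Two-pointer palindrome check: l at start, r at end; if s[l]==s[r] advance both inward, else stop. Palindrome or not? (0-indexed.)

palindrome

[0,8] '6'=='6' → l++,r--
[1,7] '7'=='7' → l++,r--
[2,6] '6'=='6' → l++,r--
[3,5] '1'=='1' → l++,r--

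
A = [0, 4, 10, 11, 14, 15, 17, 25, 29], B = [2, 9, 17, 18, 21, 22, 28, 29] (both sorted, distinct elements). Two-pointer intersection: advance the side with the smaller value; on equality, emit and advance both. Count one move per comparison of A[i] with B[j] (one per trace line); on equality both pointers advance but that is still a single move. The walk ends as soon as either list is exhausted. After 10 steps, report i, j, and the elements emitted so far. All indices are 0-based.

i=0 j=0: 0<2, i++
i=1 j=0: 4>2, j++
i=1 j=1: 4<9, i++
i=2 j=1: 10>9, j++
i=2 j=2: 10<17, i++
i=3 j=2: 11<17, i++
i=4 j=2: 14<17, i++
i=5 j=2: 15<17, i++
i=6 j=2: 17==17 emit, i++,j++
i=7 j=3: 25>18, j++

i=7, j=4, emitted=[17]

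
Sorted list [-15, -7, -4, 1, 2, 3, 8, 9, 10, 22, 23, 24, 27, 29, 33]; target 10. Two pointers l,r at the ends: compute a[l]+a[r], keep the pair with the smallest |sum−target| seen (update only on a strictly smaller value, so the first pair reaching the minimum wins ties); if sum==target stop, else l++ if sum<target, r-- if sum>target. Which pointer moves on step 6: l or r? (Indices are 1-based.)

l=1 r=15: -15+33=18 d=8 *, r--
l=1 r=14: -15+29=14 d=4 *, r--
l=1 r=13: -15+27=12 d=2 *, r--
l=1 r=12: -15+24=9 d=1 *, l++
l=2 r=12: -7+24=17 d=7, r--
l=2 r=11: -7+23=16 d=6, r--

r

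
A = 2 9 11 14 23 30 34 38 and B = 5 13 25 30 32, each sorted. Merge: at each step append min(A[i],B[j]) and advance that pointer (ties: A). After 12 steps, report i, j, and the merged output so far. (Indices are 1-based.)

[i=1,j=1] A[i]=2<=B[j]=5 take 2 → i++
[i=2,j=1] A[i]=9>B[j]=5 take 5 → j++
[i=2,j=2] A[i]=9<=B[j]=13 take 9 → i++
[i=3,j=2] A[i]=11<=B[j]=13 take 11 → i++
[i=4,j=2] A[i]=14>B[j]=13 take 13 → j++
[i=4,j=3] A[i]=14<=B[j]=25 take 14 → i++
[i=5,j=3] A[i]=23<=B[j]=25 take 23 → i++
[i=6,j=3] A[i]=30>B[j]=25 take 25 → j++
[i=6,j=4] A[i]=30<=B[j]=30 take 30 → i++
[i=7,j=4] A[i]=34>B[j]=30 take 30 → j++
[i=7,j=5] A[i]=34>B[j]=32 take 32 → j++
[i=7,j=6] B done, take A[i]=34 → i++

i=8, j=6, merged so far=[2, 5, 9, 11, 13, 14, 23, 25, 30, 30, 32, 34]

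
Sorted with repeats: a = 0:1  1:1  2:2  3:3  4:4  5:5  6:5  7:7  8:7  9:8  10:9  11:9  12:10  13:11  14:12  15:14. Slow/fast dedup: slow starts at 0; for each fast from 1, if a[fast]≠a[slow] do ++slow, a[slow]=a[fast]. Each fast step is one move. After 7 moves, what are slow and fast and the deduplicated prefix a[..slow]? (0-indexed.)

slow=5, fast=8, prefix=[1, 2, 3, 4, 5, 7]

(s=0,f=1) a[fast]=1=a[slow] dup → fast++
(s=0,f=2) a[fast]=2≠a[slow]=1 write a[1]=2 → slow++,fast++
(s=1,f=3) a[fast]=3≠a[slow]=2 write a[2]=3 → slow++,fast++
(s=2,f=4) a[fast]=4≠a[slow]=3 write a[3]=4 → slow++,fast++
(s=3,f=5) a[fast]=5≠a[slow]=4 write a[4]=5 → slow++,fast++
(s=4,f=6) a[fast]=5=a[slow] dup → fast++
(s=4,f=7) a[fast]=7≠a[slow]=5 write a[5]=7 → slow++,fast++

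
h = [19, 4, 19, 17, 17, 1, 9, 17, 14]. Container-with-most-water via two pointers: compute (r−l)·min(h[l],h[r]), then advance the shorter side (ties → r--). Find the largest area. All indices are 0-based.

max area = 119

[0,8] min(19,14)*8=112 best=112 * → r--
[0,7] min(19,17)*7=119 best=119 * → r--
[0,6] min(19,9)*6=54 best=119 → r--
[0,5] min(19,1)*5=5 best=119 → r--
[0,4] min(19,17)*4=68 best=119 → r--
[0,3] min(19,17)*3=51 best=119 → r--
[0,2] min(19,19)*2=38 best=119 → r--
[0,1] min(19,4)*1=4 best=119 → r--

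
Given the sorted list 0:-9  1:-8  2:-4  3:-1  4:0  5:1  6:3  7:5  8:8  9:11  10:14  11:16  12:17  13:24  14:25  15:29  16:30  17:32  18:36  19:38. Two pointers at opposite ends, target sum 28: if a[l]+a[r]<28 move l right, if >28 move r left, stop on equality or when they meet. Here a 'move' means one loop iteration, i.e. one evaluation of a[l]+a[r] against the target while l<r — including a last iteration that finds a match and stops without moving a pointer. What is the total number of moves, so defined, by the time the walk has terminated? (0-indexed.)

[0,19] -9+38=29 >28 → r--
[0,18] -9+36=27 <28 → l++
[1,18] -8+36=28 → found

3 moves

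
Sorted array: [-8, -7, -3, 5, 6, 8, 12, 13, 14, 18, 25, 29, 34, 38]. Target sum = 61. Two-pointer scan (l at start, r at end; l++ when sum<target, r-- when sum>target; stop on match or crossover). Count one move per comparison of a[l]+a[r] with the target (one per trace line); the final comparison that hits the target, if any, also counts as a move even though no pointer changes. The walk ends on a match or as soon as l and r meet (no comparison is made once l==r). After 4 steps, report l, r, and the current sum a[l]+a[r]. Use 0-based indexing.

l=4, r=13, sum=44

l=0 r=13: -8+38=30 <61, l++
l=1 r=13: -7+38=31 <61, l++
l=2 r=13: -3+38=35 <61, l++
l=3 r=13: 5+38=43 <61, l++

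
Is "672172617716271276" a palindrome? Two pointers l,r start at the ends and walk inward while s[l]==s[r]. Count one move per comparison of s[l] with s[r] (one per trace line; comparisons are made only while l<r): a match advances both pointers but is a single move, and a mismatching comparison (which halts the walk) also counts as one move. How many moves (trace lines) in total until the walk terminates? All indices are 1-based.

9 moves

[1,18] '6'=='6' → l++,r--
[2,17] '7'=='7' → l++,r--
[3,16] '2'=='2' → l++,r--
[4,15] '1'=='1' → l++,r--
[5,14] '7'=='7' → l++,r--
[6,13] '2'=='2' → l++,r--
[7,12] '6'=='6' → l++,r--
[8,11] '1'=='1' → l++,r--
[9,10] '7'=='7' → l++,r--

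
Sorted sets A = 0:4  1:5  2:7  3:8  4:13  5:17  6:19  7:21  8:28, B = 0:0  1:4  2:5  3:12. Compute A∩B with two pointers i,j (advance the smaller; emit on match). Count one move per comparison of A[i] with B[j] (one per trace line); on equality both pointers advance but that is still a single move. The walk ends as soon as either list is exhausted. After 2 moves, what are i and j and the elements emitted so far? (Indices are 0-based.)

i=1, j=2, emitted=[4]

i=0 j=0: 4>0, j++
i=0 j=1: 4==4 emit, i++,j++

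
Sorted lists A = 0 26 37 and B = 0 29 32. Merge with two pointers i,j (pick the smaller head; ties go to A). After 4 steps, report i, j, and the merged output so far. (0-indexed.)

[i=0,j=0] A[i]=0<=B[j]=0 take 0 → i++
[i=1,j=0] A[i]=26>B[j]=0 take 0 → j++
[i=1,j=1] A[i]=26<=B[j]=29 take 26 → i++
[i=2,j=1] A[i]=37>B[j]=29 take 29 → j++

i=2, j=2, merged so far=[0, 0, 26, 29]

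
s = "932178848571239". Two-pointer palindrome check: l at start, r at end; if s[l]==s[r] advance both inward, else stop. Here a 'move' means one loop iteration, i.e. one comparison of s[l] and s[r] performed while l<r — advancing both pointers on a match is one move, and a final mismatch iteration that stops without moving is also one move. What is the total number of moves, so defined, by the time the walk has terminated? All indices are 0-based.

[0,14] '9'=='9' → l++,r--
[1,13] '3'=='3' → l++,r--
[2,12] '2'=='2' → l++,r--
[3,11] '1'=='1' → l++,r--
[4,10] '7'=='7' → l++,r--
[5,9] '8'!='5' → stop

6 moves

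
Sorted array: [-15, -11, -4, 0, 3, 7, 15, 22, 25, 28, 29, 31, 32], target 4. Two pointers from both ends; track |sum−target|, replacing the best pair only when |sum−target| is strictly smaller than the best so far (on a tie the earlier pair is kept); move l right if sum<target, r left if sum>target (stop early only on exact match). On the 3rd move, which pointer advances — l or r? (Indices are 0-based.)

r

l=0 r=12: -15+32=17 d=13 *, r--
l=0 r=11: -15+31=16 d=12 *, r--
l=0 r=10: -15+29=14 d=10 *, r--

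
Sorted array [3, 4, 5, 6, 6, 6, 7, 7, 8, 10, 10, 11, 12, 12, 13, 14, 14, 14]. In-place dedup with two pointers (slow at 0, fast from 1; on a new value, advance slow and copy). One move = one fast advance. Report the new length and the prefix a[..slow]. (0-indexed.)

length 11; prefix = [3, 4, 5, 6, 7, 8, 10, 11, 12, 13, 14]

slow=0 fast=1: a[fast]=4≠a[slow]=3 write a[1]=4, slow++,fast++
slow=1 fast=2: a[fast]=5≠a[slow]=4 write a[2]=5, slow++,fast++
slow=2 fast=3: a[fast]=6≠a[slow]=5 write a[3]=6, slow++,fast++
slow=3 fast=4: a[fast]=6=a[slow] dup, fast++
slow=3 fast=5: a[fast]=6=a[slow] dup, fast++
slow=3 fast=6: a[fast]=7≠a[slow]=6 write a[4]=7, slow++,fast++
slow=4 fast=7: a[fast]=7=a[slow] dup, fast++
slow=4 fast=8: a[fast]=8≠a[slow]=7 write a[5]=8, slow++,fast++
slow=5 fast=9: a[fast]=10≠a[slow]=8 write a[6]=10, slow++,fast++
slow=6 fast=10: a[fast]=10=a[slow] dup, fast++
slow=6 fast=11: a[fast]=11≠a[slow]=10 write a[7]=11, slow++,fast++
slow=7 fast=12: a[fast]=12≠a[slow]=11 write a[8]=12, slow++,fast++
slow=8 fast=13: a[fast]=12=a[slow] dup, fast++
slow=8 fast=14: a[fast]=13≠a[slow]=12 write a[9]=13, slow++,fast++
slow=9 fast=15: a[fast]=14≠a[slow]=13 write a[10]=14, slow++,fast++
slow=10 fast=16: a[fast]=14=a[slow] dup, fast++
slow=10 fast=17: a[fast]=14=a[slow] dup, fast++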